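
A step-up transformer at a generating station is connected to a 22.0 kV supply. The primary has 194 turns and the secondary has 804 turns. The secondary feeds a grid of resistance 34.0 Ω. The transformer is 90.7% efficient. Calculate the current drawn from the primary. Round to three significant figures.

I_p ≈ 12300 A

V_s = 22000 × 804/194 = 91175 V.
I_s = V_s/R = 91175/34.0 = 2681.6 A.
P_out = V_s I_s = 91175 × 2681.6 = 2.4450×10^8 W.
P_in = P_out/η = 2.4450×10^8/0.907 = 2.6957×10^8 W.
I_p = P_in/V_p = 2.6957×10^8/22000 = 12300 A.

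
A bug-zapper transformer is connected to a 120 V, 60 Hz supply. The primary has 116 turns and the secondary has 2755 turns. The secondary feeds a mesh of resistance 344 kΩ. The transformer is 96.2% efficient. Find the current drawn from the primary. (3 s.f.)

V_s = 120 × 2755/116 = 2850.0 V.
I_s = V_s/R = 2850.0/344000 = 0.0082849 A.
P_out = V_s I_s = 2850.0 × 0.0082849 = 23.612 W.
P_in = P_out/η = 23.612/0.962 = 24.545 W.
I_p = P_in/V_p = 24.545/120 = 0.205 A.

I_p ≈ 0.205 A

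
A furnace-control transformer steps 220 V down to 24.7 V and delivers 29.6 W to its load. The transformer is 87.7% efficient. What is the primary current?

I_p ≈ 0.153 A

P_in = P_out/η = 29.6/0.877 = 33.751 W.
I_p = P_in/V_p = 33.751/220 = 0.153 A.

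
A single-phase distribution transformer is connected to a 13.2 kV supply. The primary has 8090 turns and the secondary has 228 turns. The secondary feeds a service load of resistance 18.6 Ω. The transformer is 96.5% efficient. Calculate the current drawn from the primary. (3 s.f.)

V_s = 13200 × 228/8090 = 372.01 V.
I_s = V_s/R = 372.01/18.6 = 20.001 A.
P_out = V_s I_s = 372.01 × 20.001 = 7440.6 W.
P_in = P_out/η = 7440.6/0.965 = 7710.5 W.
I_p = P_in/V_p = 7710.5/13200 = 0.584 A.

I_p ≈ 0.584 A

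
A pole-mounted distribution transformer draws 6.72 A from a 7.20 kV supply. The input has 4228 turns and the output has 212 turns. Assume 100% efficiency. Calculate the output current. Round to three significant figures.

I_out ≈ 134 A

I_out/I_in = N_in/N_out, so I_out = 6.72 × 4228/212 = 134 A.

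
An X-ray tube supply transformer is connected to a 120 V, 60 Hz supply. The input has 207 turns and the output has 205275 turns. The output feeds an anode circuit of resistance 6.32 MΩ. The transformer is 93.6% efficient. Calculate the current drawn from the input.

V_out = 120 × 205275/207 = 119000 V.
I_out = V_out/R = 119000/(6.32×10^6) = 0.018829 A.
P_out = V_out I_out = 119000 × 0.018829 = 2240.7 W.
P_in = P_out/η = 2240.7/0.936 = 2393.9 W.
I_in = P_in/V_in = 2393.9/120 = 19.9 A.

I_in ≈ 19.9 A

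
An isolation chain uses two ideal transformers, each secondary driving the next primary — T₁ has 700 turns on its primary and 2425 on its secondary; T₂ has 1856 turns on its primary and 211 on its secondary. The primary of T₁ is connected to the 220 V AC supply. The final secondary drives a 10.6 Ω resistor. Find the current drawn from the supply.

I_supply ≈ 3.22 A

After T₁: V = 220.00 × 2425/700 = 762.14 V.
After T₂: V = 762.14 × 211/1856 = 86.644 V.
I_load = 86.644/10.6 = 8.1740 A, so P_out = 86.644 × 8.1740 = 708.23 W.
All ideal ⇒ P_in = P_out, so I_supply = 708.23/220 = 3.22 A.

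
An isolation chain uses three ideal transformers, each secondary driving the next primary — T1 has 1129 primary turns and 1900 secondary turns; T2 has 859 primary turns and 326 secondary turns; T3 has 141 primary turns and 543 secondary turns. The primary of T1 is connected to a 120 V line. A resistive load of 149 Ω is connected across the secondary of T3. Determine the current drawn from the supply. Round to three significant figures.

I_supply ≈ 4.87 A

Secondary of T1: V = 120.00 × 1900/1129 = 201.95 V.
Secondary of T2: V = 201.95 × 326/859 = 76.642 V.
Secondary of T3: V = 76.642 × 543/141 = 295.15 V.
I_load = 295.15/149 = 1.9809 A, so P_out = 295.15 × 1.9809 = 584.66 W.
All ideal ⇒ P_in = P_out, so I_supply = 584.66/120 = 4.87 A.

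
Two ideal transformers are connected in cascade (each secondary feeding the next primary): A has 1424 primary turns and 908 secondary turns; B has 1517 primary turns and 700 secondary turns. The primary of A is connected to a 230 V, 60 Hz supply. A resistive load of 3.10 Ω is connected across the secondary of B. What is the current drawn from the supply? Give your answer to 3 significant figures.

I_supply ≈ 6.42 A

Secondary of A: V = 230.00 × 908/1424 = 146.66 V.
Secondary of B: V = 146.66 × 700/1517 = 67.673 V.
I_load = 67.673/3.10 = 21.830 A, so P_out = 67.673 × 21.830 = 1477.3 W.
All ideal ⇒ P_in = P_out, so I_supply = 1477.3/230 = 6.42 A.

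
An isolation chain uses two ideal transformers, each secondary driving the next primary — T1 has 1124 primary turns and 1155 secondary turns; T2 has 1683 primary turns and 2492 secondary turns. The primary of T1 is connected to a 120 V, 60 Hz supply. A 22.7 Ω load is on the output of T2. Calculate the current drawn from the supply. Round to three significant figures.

Secondary of T1: V = 120.00 × 1155/1124 = 123.31 V.
Secondary of T2: V = 123.31 × 2492/1683 = 182.58 V.
I_load = 182.58/22.7 = 8.0433 A, so P_out = 182.58 × 8.0433 = 1468.6 W.
All ideal ⇒ P_in = P_out, so I_supply = 1468.6/120 = 12.2 A.

I_supply ≈ 12.2 A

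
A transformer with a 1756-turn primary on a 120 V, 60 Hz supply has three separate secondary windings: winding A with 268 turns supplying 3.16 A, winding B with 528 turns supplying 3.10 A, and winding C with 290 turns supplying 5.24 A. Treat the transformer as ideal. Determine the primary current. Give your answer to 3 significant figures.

I_p ≈ 2.28 A

V_A = 120 × 268/1756 = 18.314 V; V_B = 120 × 528/1756 = 36.082 V; V_C = 120 × 290/1756 = 19.818 V.
P_out = V_A I_A + V_B I_B + V_C I_C = 18.314×3.16 + 36.082×3.10 + 19.818×5.24 = 57.873 + 111.85 + 103.85 = 273.57 W.
Ideal ⇒ P_in = P_out, so I_p = P_out/V_p = 273.57/120 = 2.28 A.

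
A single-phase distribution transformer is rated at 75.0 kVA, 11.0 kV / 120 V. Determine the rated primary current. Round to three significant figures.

I_p ≈ 6.82 A

I_p = S/V_p = 75000/11000 = 6.82 A.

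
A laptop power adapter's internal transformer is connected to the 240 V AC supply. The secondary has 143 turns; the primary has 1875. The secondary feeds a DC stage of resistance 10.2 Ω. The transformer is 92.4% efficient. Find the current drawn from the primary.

I_p ≈ 0.148 A

V_s = 240 × 143/1875 = 18.304 V.
I_s = V_s/R = 18.304/10.2 = 1.7945 A.
P_out = V_s I_s = 18.304 × 1.7945 = 32.847 W.
P_in = P_out/η = 32.847/0.924 = 35.548 W.
I_p = P_in/V_p = 35.548/240 = 0.148 A.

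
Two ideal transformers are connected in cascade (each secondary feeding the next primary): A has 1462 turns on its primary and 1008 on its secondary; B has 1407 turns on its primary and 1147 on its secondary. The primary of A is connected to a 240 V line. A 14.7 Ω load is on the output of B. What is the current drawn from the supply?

Secondary of A: V = 240.00 × 1008/1462 = 165.47 V.
Secondary of B: V = 165.47 × 1147/1407 = 134.89 V.
I_load = 134.89/14.7 = 9.1765 A, so P_out = 134.89 × 9.1765 = 1237.9 W.
All ideal ⇒ P_in = P_out, so I_supply = 1237.9/240 = 5.16 A.

I_supply ≈ 5.16 A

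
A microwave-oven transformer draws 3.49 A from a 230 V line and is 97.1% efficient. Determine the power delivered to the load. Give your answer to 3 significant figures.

P_in = V_p I_p = 230 × 3.49 = 802.70 W.
P_out = η P_in = 0.971 × 802.70 = 779 W.

P_out ≈ 779 W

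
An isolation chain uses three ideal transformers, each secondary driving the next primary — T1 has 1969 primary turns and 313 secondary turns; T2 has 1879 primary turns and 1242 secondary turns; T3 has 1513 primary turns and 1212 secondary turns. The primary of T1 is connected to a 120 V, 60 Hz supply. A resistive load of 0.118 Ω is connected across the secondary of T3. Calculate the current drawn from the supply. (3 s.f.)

Secondary of T1: V = 120.00 × 313/1969 = 19.076 V.
Secondary of T2: V = 19.076 × 1242/1879 = 12.609 V.
Secondary of T3: V = 12.609 × 1212/1513 = 10.100 V.
I_load = 10.100/0.118 = 85.597 A, so P_out = 10.100 × 85.597 = 864.56 W.
All ideal ⇒ P_in = P_out, so I_supply = 864.56/120 = 7.20 A.

I_supply ≈ 7.20 A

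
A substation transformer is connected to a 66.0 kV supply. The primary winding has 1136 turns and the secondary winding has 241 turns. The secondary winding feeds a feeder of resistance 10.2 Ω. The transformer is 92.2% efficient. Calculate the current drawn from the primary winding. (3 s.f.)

I_p ≈ 316 A

V_s = 66000 × 241/1136 = 14002 V.
I_s = V_s/R = 14002/10.2 = 1372.7 A.
P_out = V_s I_s = 14002 × 1372.7 = 1.9221×10^7 W.
P_in = P_out/η = 1.9221×10^7/0.922 = 2.0847×10^7 W.
I_p = P_in/V_p = 2.0847×10^7/66000 = 316 A.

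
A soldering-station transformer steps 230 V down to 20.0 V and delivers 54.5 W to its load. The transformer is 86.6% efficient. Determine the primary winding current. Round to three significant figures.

P_in = P_out/η = 54.5/0.866 = 62.933 W.
I_p = P_in/V_p = 62.933/230 = 0.274 A.

I_p ≈ 0.274 A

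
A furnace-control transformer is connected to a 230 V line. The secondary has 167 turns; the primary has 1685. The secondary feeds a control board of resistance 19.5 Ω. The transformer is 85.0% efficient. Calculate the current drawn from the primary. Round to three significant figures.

V_s = 230 × 167/1685 = 22.795 V.
I_s = V_s/R = 22.795/19.5 = 1.1690 A.
P_out = V_s I_s = 22.795 × 1.1690 = 26.647 W.
P_in = P_out/η = 26.647/0.850 = 31.350 W.
I_p = P_in/V_p = 31.350/230 = 0.136 A.

I_p ≈ 0.136 A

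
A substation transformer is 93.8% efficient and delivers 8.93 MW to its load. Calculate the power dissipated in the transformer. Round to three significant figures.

P_loss ≈ 590000 W

P_in = P_out/η = 8.93×10^6/0.938 = 9.52026×10^6 W.
P_loss = P_in − P_out = 9.52026×10^6 − 8.93×10^6 = 590000 W.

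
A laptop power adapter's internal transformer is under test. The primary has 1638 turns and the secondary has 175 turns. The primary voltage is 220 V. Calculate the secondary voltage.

V_s ≈ 23.5 V

V_s/V_p = N_s/N_p, so V_s = 220 × 175/1638 = 23.5 V.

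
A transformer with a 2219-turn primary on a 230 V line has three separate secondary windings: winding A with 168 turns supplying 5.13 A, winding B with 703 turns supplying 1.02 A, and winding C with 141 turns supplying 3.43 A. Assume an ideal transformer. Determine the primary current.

V_A = 230 × 168/2219 = 17.413 V; V_B = 230 × 703/2219 = 72.866 V; V_C = 230 × 141/2219 = 14.615 V.
P_out = V_A I_A + V_B I_B + V_C I_C = 17.413×5.13 + 72.866×1.02 + 14.615×3.43 = 89.330 + 74.323 + 50.128 = 213.78 W.
Ideal ⇒ P_in = P_out, so I_p = P_out/V_p = 213.78/230 = 0.929 A.

I_p ≈ 0.929 A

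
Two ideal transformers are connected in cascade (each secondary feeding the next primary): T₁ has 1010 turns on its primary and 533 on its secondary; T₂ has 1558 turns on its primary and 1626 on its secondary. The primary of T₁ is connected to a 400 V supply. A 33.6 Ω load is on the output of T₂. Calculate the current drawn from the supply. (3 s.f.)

I_supply ≈ 3.61 A

Secondary of T₁: V = 400.00 × 533/1010 = 211.09 V.
Secondary of T₂: V = 211.09 × 1626/1558 = 220.30 V.
I_load = 220.30/33.6 = 6.5566 A, so P_out = 220.30 × 6.5566 = 1444.4 W.
All ideal ⇒ P_in = P_out, so I_supply = 1444.4/400 = 3.61 A.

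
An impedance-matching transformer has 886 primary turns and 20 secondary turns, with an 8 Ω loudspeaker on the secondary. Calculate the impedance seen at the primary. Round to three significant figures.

Z_p ≈ 15700 Ω

Z_p = (N_p/N_s)² × Z_s = (886/20)² × 8 = 15700 Ω.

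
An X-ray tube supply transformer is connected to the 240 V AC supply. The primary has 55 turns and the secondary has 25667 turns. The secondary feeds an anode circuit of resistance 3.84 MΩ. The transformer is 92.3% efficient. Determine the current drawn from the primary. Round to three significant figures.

I_p ≈ 14.7 A

V_s = 240 × 25667/55 = 112000 V.
I_s = V_s/R = 112000/(3.84×10^6) = 0.029167 A.
P_out = V_s I_s = 112000 × 0.029167 = 3266.8 W.
P_in = P_out/η = 3266.8/0.923 = 3539.3 W.
I_p = P_in/V_p = 3539.3/240 = 14.7 A.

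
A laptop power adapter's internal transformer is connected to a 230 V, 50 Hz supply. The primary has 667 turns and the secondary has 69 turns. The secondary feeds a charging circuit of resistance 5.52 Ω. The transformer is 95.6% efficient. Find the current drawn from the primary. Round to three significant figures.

I_p ≈ 0.466 A

V_s = 230 × 69/667 = 23.793 V.
I_s = V_s/R = 23.793/5.52 = 4.3103 A.
P_out = V_s I_s = 23.793 × 4.3103 = 102.56 W.
P_in = P_out/η = 102.56/0.956 = 107.28 W.
I_p = P_in/V_p = 107.28/230 = 0.466 A.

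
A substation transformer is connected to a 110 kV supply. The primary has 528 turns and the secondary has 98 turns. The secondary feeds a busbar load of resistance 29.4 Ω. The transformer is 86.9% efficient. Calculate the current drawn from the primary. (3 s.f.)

V_s = 110000 × 98/528 = 20417 V.
I_s = V_s/R = 20417/29.4 = 694.44 A.
P_out = V_s I_s = 20417 × 694.44 = 1.4178×10^7 W.
P_in = P_out/η = 1.4178×10^7/0.869 = 1.6316×10^7 W.
I_p = P_in/V_p = 1.6316×10^7/110000 = 148 A.

I_p ≈ 148 A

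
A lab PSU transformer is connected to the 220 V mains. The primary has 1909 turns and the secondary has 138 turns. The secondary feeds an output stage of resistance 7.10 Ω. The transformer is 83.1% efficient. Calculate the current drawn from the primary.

V_s = 220 × 138/1909 = 15.904 V.
I_s = V_s/R = 15.904/7.10 = 2.2399 A.
P_out = V_s I_s = 15.904 × 2.2399 = 35.623 W.
P_in = P_out/η = 35.623/0.831 = 42.868 W.
I_p = P_in/V_p = 42.868/220 = 0.195 A.

I_p ≈ 0.195 A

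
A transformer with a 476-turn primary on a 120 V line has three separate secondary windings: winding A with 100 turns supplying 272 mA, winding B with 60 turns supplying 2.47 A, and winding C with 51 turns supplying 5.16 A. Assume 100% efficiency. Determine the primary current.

V_A = 120 × 100/476 = 25.210 V; V_B = 120 × 60/476 = 15.126 V; V_C = 120 × 51/476 = 12.857 V.
P_out = V_A I_A + V_B I_B + V_C I_C = 25.210×0.272 + 15.126×2.47 + 12.857×5.16 = 6.8571 + 37.361 + 66.343 = 110.56 W.
Ideal ⇒ P_in = P_out, so I_p = P_out/V_p = 110.56/120 = 0.921 A.

I_p ≈ 0.921 A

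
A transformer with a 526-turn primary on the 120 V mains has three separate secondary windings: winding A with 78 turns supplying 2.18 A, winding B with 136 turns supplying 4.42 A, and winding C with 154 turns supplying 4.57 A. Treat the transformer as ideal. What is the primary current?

I_p ≈ 2.80 A

V_A = 120 × 78/526 = 17.795 V; V_B = 120 × 136/526 = 31.027 V; V_C = 120 × 154/526 = 35.133 V.
P_out = V_A I_A + V_B I_B + V_C I_C = 17.795×2.18 + 31.027×4.42 + 35.133×4.57 = 38.792 + 137.14 + 160.56 = 336.49 W.
Ideal ⇒ P_in = P_out, so I_p = P_out/V_p = 336.49/120 = 2.80 A.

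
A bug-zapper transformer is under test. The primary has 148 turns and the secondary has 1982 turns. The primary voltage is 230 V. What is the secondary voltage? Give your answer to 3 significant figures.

V_s ≈ 3080 V

V_s/V_p = N_s/N_p, so V_s = 230 × 1982/148 = 3080 V.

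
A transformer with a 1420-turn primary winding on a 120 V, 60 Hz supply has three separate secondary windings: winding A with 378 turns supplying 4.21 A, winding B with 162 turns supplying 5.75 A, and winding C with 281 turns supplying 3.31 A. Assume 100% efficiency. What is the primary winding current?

I_p ≈ 2.43 A

V_A = 120 × 378/1420 = 31.944 V; V_B = 120 × 162/1420 = 13.690 V; V_C = 120 × 281/1420 = 23.746 V.
P_out = V_A I_A + V_B I_B + V_C I_C = 31.944×4.21 + 13.690×5.75 + 23.746×3.31 = 134.48 + 78.718 + 78.601 = 291.80 W.
Ideal ⇒ P_in = P_out, so I_p = P_out/V_p = 291.80/120 = 2.43 A.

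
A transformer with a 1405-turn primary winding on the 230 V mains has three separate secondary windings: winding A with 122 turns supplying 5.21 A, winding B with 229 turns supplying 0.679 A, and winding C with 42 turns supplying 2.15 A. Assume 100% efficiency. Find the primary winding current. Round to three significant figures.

I_p ≈ 0.627 A

V_A = 230 × 122/1405 = 19.972 V; V_B = 230 × 229/1405 = 37.488 V; V_C = 230 × 42/1405 = 6.8754 V.
P_out = V_A I_A + V_B I_B + V_C I_C = 19.972×5.21 + 37.488×0.679 + 6.8754×2.15 = 104.05 + 25.454 + 14.782 = 144.29 W.
Ideal ⇒ P_in = P_out, so I_p = P_out/V_p = 144.29/230 = 0.627 A.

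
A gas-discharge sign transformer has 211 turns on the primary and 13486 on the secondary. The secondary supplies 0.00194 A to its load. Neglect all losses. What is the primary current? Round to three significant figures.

For an ideal transformer I_p/I_s = N_s/N_p, so I_p = 0.00194 × 13486/211 = 0.124 A.

I_p ≈ 0.124 A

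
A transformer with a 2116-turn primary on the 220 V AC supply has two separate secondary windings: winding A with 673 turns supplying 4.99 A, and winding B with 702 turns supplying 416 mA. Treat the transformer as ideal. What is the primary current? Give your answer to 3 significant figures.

I_p ≈ 1.73 A

V_A = 220 × 673/2116 = 69.972 V; V_B = 220 × 702/2116 = 72.987 V.
P_out = V_A I_A + V_B I_B = 69.972×4.99 + 72.987×0.416 = 349.16 + 30.362 = 379.52 W.
Ideal ⇒ P_in = P_out, so I_p = P_out/V_p = 379.52/220 = 1.73 A.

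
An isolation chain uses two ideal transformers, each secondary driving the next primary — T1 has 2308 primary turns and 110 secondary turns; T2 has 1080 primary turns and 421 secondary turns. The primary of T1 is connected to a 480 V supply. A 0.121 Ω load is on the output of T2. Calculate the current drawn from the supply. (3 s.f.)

I_supply ≈ 1.37 A

Secondary of T1: V = 480.00 × 110/2308 = 22.877 V.
Secondary of T2: V = 22.877 × 421/1080 = 8.9178 V.
I_load = 8.9178/0.121 = 73.701 A, so P_out = 8.9178 × 73.701 = 657.25 W.
All ideal ⇒ P_in = P_out, so I_supply = 657.25/480 = 1.37 A.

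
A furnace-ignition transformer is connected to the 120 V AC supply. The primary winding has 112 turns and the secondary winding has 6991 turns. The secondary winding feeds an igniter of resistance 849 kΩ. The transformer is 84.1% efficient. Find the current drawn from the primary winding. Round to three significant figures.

I_p ≈ 0.655 A

V_s = 120 × 6991/112 = 7490.4 V.
I_s = V_s/R = 7490.4/849000 = 0.0088226 A.
P_out = V_s I_s = 7490.4 × 0.0088226 = 66.084 W.
P_in = P_out/η = 66.084/0.841 = 78.578 W.
I_p = P_in/V_p = 78.578/120 = 0.655 A.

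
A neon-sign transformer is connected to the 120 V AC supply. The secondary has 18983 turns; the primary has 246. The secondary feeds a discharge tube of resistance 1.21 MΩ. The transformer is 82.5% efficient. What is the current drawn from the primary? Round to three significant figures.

V_s = 120 × 18983/246 = 9260.0 V.
I_s = V_s/R = 9260.0/(1.21×10^6) = 0.0076529 A.
P_out = V_s I_s = 9260.0 × 0.0076529 = 70.866 W.
P_in = P_out/η = 70.866/0.825 = 85.898 W.
I_p = P_in/V_p = 85.898/120 = 0.716 A.

I_p ≈ 0.716 A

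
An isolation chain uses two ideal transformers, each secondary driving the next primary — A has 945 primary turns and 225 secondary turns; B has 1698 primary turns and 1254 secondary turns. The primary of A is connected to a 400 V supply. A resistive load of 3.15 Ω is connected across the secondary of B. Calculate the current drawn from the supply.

After A: V = 400.00 × 225/945 = 95.238 V.
After B: V = 95.238 × 1254/1698 = 70.335 V.
I_load = 70.335/3.15 = 22.329 A, so P_out = 70.335 × 22.329 = 1570.5 W.
All ideal ⇒ P_in = P_out, so I_supply = 1570.5/400 = 3.93 A.

I_supply ≈ 3.93 A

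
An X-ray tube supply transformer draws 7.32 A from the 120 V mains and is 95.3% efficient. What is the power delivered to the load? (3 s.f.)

P_out ≈ 837 W

P_in = V_p I_p = 120 × 7.32 = 878.40 W.
P_out = η P_in = 0.953 × 878.40 = 837 W.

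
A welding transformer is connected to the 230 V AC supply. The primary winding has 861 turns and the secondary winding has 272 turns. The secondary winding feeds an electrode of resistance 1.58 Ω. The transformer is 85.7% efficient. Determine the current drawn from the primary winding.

I_p ≈ 17.0 A

V_s = 230 × 272/861 = 72.660 V.
I_s = V_s/R = 72.660/1.58 = 45.987 A.
P_out = V_s I_s = 72.660 × 45.987 = 3341.4 W.
P_in = P_out/η = 3341.4/0.857 = 3899.0 W.
I_p = P_in/V_p = 3899.0/230 = 17.0 A.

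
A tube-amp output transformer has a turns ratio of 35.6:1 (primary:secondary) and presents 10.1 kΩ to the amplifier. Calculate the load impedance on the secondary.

Z_s = Z_p/(N_p/N_s)² = 10100/35.6² = 7.97 Ω.

Z_s ≈ 7.97 Ω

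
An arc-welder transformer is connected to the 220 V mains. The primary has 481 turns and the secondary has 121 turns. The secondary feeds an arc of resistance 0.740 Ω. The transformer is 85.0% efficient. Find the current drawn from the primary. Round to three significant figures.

V_s = 220 × 121/481 = 55.343 V.
I_s = V_s/R = 55.343/0.740 = 74.788 A.
P_out = V_s I_s = 55.343 × 74.788 = 4139.0 W.
P_in = P_out/η = 4139.0/0.850 = 4869.4 W.
I_p = P_in/V_p = 4869.4/220 = 22.1 A.

I_p ≈ 22.1 A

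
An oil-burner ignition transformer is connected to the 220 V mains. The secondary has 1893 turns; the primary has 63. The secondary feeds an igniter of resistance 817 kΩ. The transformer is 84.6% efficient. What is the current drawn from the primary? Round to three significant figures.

V_s = 220 × 1893/63 = 6610.5 V.
I_s = V_s/R = 6610.5/817000 = 0.0080912 A.
P_out = V_s I_s = 6610.5 × 0.0080912 = 53.486 W.
P_in = P_out/η = 53.486/0.846 = 63.223 W.
I_p = P_in/V_p = 63.223/220 = 0.287 A.

I_p ≈ 0.287 A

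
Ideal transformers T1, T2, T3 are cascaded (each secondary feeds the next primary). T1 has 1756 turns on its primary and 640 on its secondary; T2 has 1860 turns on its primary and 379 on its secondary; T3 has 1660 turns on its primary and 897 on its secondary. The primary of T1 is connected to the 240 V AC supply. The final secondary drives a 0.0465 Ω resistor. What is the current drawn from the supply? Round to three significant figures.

Secondary of T1: V = 240.00 × 640/1756 = 87.472 V.
Secondary of T2: V = 87.472 × 379/1860 = 17.823 V.
Secondary of T3: V = 17.823 × 897/1660 = 9.6311 V.
I_load = 9.6311/0.0465 = 207.12 A, so P_out = 9.6311 × 207.12 = 1994.8 W.
All ideal ⇒ P_in = P_out, so I_supply = 1994.8/240 = 8.31 A.

I_supply ≈ 8.31 A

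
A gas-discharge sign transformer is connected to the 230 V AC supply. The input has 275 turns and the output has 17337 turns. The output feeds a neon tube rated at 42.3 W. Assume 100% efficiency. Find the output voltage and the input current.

V_out = V_in × N_out/N_in = 230 × 17337/275 = 14500 V.
I_out = P/V_out = 42.3/14500 = 0.0029172 A.
I_in = I_out × N_out/N_in = 0.0029172 × 17337/275 = 0.184 A.

V_out ≈ 14500 V, I_in ≈ 0.184 A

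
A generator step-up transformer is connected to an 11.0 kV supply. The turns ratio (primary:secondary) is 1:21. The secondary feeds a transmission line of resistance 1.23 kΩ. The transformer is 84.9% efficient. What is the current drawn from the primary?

I_p ≈ 4650 A

V_s = 11000 × 21/1 = 231000 V.
I_s = V_s/R = 231000/1230 = 187.80 A.
P_out = V_s I_s = 231000 × 187.80 = 4.3383×10^7 W.
P_in = P_out/η = 4.3383×10^7/0.849 = 5.1099×10^7 W.
I_p = P_in/V_p = 5.1099×10^7/11000 = 4650 A.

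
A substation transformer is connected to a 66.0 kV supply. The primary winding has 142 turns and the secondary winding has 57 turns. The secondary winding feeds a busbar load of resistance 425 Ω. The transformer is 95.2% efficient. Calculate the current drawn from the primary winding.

V_s = 66000 × 57/142 = 26493 V.
I_s = V_s/R = 26493/425 = 62.336 A.
P_out = V_s I_s = 26493 × 62.336 = 1.6515×10^6 W.
P_in = P_out/η = 1.6515×10^6/0.952 = 1.7347×10^6 W.
I_p = P_in/V_p = 1.7347×10^6/66000 = 26.3 A.

I_p ≈ 26.3 A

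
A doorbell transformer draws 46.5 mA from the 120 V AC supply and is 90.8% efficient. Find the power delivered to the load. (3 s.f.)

P_out ≈ 5.07 W

P_in = V_p I_p = 120 × 0.0465 = 5.5800 W.
P_out = η P_in = 0.908 × 5.5800 = 5.07 W.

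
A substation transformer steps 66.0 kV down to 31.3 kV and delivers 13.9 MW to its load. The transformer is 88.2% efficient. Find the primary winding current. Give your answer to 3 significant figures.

P_in = P_out/η = 1.39×10^7/0.882 = 1.5760×10^7 W.
I_p = P_in/V_p = 1.5760×10^7/66000 = 239 A.

I_p ≈ 239 A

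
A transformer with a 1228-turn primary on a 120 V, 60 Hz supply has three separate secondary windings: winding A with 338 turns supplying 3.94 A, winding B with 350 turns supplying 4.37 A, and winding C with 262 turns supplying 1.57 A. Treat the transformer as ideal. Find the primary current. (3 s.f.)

V_A = 120 × 338/1228 = 33.029 V; V_B = 120 × 350/1228 = 34.202 V; V_C = 120 × 262/1228 = 25.603 V.
P_out = V_A I_A + V_B I_B + V_C I_C = 33.029×3.94 + 34.202×4.37 + 25.603×1.57 = 130.14 + 149.46 + 40.196 = 319.79 W.
Ideal ⇒ P_in = P_out, so I_p = P_out/V_p = 319.79/120 = 2.66 A.

I_p ≈ 2.66 A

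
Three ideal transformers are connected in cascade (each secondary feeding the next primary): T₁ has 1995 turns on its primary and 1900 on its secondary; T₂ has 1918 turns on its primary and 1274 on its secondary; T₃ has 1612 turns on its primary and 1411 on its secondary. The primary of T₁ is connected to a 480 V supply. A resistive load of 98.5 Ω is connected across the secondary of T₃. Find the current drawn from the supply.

Secondary of T₁: V = 480.00 × 1900/1995 = 457.14 V.
Secondary of T₂: V = 457.14 × 1274/1918 = 303.65 V.
Secondary of T₃: V = 303.65 × 1411/1612 = 265.79 V.
I_load = 265.79/98.5 = 2.6984 A, so P_out = 265.79 × 2.6984 = 717.19 W.
All ideal ⇒ P_in = P_out, so I_supply = 717.19/480 = 1.49 A.

I_supply ≈ 1.49 A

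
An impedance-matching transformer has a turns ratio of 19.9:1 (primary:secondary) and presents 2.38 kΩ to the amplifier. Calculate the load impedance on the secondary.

Z_s = Z_p/(N_p/N_s)² = 2380/19.9² = 6.01 Ω.

Z_s ≈ 6.01 Ω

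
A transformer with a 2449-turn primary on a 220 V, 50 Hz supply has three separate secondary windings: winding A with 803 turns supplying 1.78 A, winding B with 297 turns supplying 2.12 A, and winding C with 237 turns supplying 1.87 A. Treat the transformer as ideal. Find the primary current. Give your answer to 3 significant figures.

I_p ≈ 1.02 A

V_A = 220 × 803/2449 = 72.136 V; V_B = 220 × 297/2449 = 26.680 V; V_C = 220 × 237/2449 = 21.290 V.
P_out = V_A I_A + V_B I_B + V_C I_C = 72.136×1.78 + 26.680×2.12 + 21.290×1.87 = 128.40 + 56.562 + 39.813 = 224.78 W.
Ideal ⇒ P_in = P_out, so I_p = P_out/V_p = 224.78/220 = 1.02 A.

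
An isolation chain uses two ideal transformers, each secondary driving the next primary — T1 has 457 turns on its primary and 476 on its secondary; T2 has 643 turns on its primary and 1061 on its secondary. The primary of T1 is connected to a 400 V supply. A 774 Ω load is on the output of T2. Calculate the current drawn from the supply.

I_supply ≈ 1.53 A

After T1: V = 400.00 × 476/457 = 416.63 V.
After T2: V = 416.63 × 1061/643 = 687.47 V.
I_load = 687.47/774 = 0.88821 A, so P_out = 687.47 × 0.88821 = 610.62 W.
All ideal ⇒ P_in = P_out, so I_supply = 610.62/400 = 1.53 A.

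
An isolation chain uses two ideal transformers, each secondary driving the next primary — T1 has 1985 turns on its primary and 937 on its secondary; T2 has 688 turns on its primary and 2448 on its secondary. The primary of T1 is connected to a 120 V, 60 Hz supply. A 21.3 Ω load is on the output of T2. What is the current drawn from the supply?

Secondary of T1: V = 120.00 × 937/1985 = 56.645 V.
Secondary of T2: V = 56.645 × 2448/688 = 201.55 V.
I_load = 201.55/21.3 = 9.4625 A, so P_out = 201.55 × 9.4625 = 1907.2 W.
All ideal ⇒ P_in = P_out, so I_supply = 1907.2/120 = 15.9 A.

I_supply ≈ 15.9 A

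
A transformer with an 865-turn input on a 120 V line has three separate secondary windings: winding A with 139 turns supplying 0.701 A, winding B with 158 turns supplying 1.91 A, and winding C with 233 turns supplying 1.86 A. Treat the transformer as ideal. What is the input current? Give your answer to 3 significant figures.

V_A = 120 × 139/865 = 19.283 V; V_B = 120 × 158/865 = 21.919 V; V_C = 120 × 233/865 = 32.324 V.
P_out = V_A I_A + V_B I_B + V_C I_C = 19.283×0.701 + 21.919×1.91 + 32.324×1.86 = 13.518 + 41.865 + 60.122 = 115.51 W.
Ideal ⇒ P_in = P_out, so I_in = P_out/V_in = 115.51/120 = 0.963 A.

I_in ≈ 0.963 A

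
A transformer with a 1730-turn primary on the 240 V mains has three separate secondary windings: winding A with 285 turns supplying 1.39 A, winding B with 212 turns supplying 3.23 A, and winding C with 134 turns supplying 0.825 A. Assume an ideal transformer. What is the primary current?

V_A = 240 × 285/1730 = 39.538 V; V_B = 240 × 212/1730 = 29.410 V; V_C = 240 × 134/1730 = 18.590 V.
P_out = V_A I_A + V_B I_B + V_C I_C = 39.538×1.39 + 29.410×3.23 + 18.590×0.825 = 54.957 + 94.996 + 15.336 = 165.29 W.
Ideal ⇒ P_in = P_out, so I_p = P_out/V_p = 165.29/240 = 0.689 A.

I_p ≈ 0.689 A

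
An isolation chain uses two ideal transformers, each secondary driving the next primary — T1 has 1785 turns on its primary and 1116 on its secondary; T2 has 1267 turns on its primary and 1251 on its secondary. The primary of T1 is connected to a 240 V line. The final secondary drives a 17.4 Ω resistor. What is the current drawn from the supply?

I_supply ≈ 5.26 A

Secondary of T1: V = 240.00 × 1116/1785 = 150.05 V.
Secondary of T2: V = 150.05 × 1251/1267 = 148.16 V.
I_load = 148.16/17.4 = 8.5147 A, so P_out = 148.16 × 8.5147 = 1261.5 W.
All ideal ⇒ P_in = P_out, so I_supply = 1261.5/240 = 5.26 A.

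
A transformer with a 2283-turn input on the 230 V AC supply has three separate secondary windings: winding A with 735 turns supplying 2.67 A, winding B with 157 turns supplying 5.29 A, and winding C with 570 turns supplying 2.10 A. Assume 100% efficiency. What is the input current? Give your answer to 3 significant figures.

V_A = 230 × 735/2283 = 74.047 V; V_B = 230 × 157/2283 = 15.817 V; V_C = 230 × 570/2283 = 57.424 V.
P_out = V_A I_A + V_B I_B + V_C I_C = 74.047×2.67 + 15.817×5.29 + 57.424×2.10 = 197.71 + 83.671 + 120.59 = 401.97 W.
Ideal ⇒ P_in = P_out, so I_in = P_out/V_in = 401.97/230 = 1.75 A.

I_in ≈ 1.75 A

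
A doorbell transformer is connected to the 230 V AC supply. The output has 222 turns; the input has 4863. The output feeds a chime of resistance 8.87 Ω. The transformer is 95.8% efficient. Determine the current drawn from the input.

V_out = 230 × 222/4863 = 10.500 V.
I_out = V_out/R = 10.500/8.87 = 1.1837 A.
P_out = V_out I_out = 10.500 × 1.1837 = 12.429 W.
P_in = P_out/η = 12.429/0.958 = 12.974 W.
I_in = P_in/V_in = 12.974/230 = 0.0564 A.

I_in ≈ 0.0564 A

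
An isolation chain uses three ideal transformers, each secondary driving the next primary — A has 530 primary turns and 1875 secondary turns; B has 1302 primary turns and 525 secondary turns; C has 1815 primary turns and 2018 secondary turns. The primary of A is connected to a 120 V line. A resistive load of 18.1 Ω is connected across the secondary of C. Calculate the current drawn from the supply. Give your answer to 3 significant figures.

I_supply ≈ 16.7 A

After A: V = 120.00 × 1875/530 = 424.53 V.
After B: V = 424.53 × 525/1302 = 171.18 V.
After C: V = 171.18 × 2018/1815 = 190.33 V.
I_load = 190.33/18.1 = 10.515 A, so P_out = 190.33 × 10.515 = 2001.3 W.
All ideal ⇒ P_in = P_out, so I_supply = 2001.3/120 = 16.7 A.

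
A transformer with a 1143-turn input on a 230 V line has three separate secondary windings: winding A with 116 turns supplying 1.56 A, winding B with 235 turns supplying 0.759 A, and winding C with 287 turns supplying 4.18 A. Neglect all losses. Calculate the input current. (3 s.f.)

V_A = 230 × 116/1143 = 23.342 V; V_B = 230 × 235/1143 = 47.288 V; V_C = 230 × 287/1143 = 57.752 V.
P_out = V_A I_A + V_B I_B + V_C I_C = 23.342×1.56 + 47.288×0.759 + 57.752×4.18 = 36.414 + 35.891 + 241.40 = 313.71 W.
Ideal ⇒ P_in = P_out, so I_in = P_out/V_in = 313.71/230 = 1.36 A.

I_in ≈ 1.36 A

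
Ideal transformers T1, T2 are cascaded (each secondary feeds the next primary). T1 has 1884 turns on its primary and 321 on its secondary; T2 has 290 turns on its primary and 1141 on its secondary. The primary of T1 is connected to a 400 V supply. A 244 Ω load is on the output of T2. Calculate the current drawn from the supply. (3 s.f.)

I_supply ≈ 0.737 A

Secondary of T1: V = 400.00 × 321/1884 = 68.153 V.
Secondary of T2: V = 68.153 × 1141/290 = 268.15 V.
I_load = 268.15/244 = 1.0990 A, so P_out = 268.15 × 1.0990 = 294.68 W.
All ideal ⇒ P_in = P_out, so I_supply = 294.68/400 = 0.737 A.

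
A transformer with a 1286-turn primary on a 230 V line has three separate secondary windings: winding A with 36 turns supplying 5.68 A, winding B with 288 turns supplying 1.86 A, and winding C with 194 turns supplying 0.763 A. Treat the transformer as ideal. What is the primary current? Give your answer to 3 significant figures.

I_p ≈ 0.691 A

V_A = 230 × 36/1286 = 6.4386 V; V_B = 230 × 288/1286 = 51.509 V; V_C = 230 × 194/1286 = 34.697 V.
P_out = V_A I_A + V_B I_B + V_C I_C = 6.4386×5.68 + 51.509×1.86 + 34.697×0.763 = 36.571 + 95.806 + 26.474 = 158.85 W.
Ideal ⇒ P_in = P_out, so I_p = P_out/V_p = 158.85/230 = 0.691 A.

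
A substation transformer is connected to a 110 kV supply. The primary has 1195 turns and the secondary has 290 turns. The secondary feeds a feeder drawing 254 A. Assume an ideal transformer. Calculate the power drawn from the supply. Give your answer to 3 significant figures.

P ≈ 6.78×10^6 W

I_p = I_s × N_s/N_p = 254 × 290/1195 = 61.640 A.
P = V_p I_p = 110000 × 61.640 = 6.78×10^6 W.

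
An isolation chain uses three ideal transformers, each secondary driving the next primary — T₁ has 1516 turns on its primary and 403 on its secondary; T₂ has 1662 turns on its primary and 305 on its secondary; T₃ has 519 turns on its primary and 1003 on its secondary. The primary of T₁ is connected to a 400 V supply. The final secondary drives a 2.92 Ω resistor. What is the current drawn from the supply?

I_supply ≈ 1.22 A

After T₁: V = 400.00 × 403/1516 = 106.33 V.
After T₂: V = 106.33 × 305/1662 = 19.513 V.
After T₃: V = 19.513 × 1003/519 = 37.711 V.
I_load = 37.711/2.92 = 12.915 A, so P_out = 37.711 × 12.915 = 487.03 W.
All ideal ⇒ P_in = P_out, so I_supply = 487.03/400 = 1.22 A.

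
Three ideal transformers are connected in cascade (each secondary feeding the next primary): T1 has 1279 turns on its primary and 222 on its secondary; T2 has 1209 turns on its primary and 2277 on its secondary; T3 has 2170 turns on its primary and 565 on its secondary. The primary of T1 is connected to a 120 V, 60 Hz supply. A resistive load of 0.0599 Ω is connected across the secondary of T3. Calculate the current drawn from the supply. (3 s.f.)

I_supply ≈ 14.5 A

After T1: V = 120.00 × 222/1279 = 20.829 V.
After T2: V = 20.829 × 2277/1209 = 39.228 V.
After T3: V = 39.228 × 565/2170 = 10.214 V.
I_load = 10.214/0.0599 = 170.51 A, so P_out = 10.214 × 170.51 = 1741.6 W.
All ideal ⇒ P_in = P_out, so I_supply = 1741.6/120 = 14.5 A.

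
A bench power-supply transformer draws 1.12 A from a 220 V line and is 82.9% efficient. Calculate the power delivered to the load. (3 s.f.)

P_out ≈ 204 W

P_in = V_in I_in = 220 × 1.12 = 246.40 W.
P_out = η P_in = 0.829 × 246.40 = 204 W.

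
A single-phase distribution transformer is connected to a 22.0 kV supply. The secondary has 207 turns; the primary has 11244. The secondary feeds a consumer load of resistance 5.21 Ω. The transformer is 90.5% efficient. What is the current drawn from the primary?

I_p ≈ 1.58 A

V_s = 22000 × 207/11244 = 405.02 V.
I_s = V_s/R = 405.02/5.21 = 77.738 A.
P_out = V_s I_s = 405.02 × 77.738 = 31485 W.
P_in = P_out/η = 31485/0.905 = 34790 W.
I_p = P_in/V_p = 34790/22000 = 1.58 A.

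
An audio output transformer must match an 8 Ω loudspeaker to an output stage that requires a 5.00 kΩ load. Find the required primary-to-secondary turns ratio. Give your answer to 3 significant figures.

Z_p/Z_s = (N_p/N_s)², so N_p/N_s = √(5000/8) = √625 = 25.0.

N_p/N_s ≈ 25.0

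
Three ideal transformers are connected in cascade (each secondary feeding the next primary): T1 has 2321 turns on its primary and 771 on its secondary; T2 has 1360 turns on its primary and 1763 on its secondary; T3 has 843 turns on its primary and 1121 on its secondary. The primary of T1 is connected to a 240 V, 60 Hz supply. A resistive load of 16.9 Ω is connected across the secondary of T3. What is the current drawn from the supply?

After T1: V = 240.00 × 771/2321 = 79.724 V.
After T2: V = 79.724 × 1763/1360 = 103.35 V.
After T3: V = 103.35 × 1121/843 = 137.43 V.
I_load = 137.43/16.9 = 8.1320 A, so P_out = 137.43 × 8.1320 = 1117.6 W.
All ideal ⇒ P_in = P_out, so I_supply = 1117.6/240 = 4.66 A.

I_supply ≈ 4.66 A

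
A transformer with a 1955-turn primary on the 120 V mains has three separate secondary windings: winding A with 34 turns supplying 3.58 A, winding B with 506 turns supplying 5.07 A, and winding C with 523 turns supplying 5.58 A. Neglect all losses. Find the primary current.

I_p ≈ 2.87 A

V_A = 120 × 34/1955 = 2.0870 V; V_B = 120 × 506/1955 = 31.059 V; V_C = 120 × 523/1955 = 32.102 V.
P_out = V_A I_A + V_B I_B + V_C I_C = 2.0870×3.58 + 31.059×5.07 + 32.102×5.58 = 7.4713 + 157.47 + 179.13 = 344.07 W.
Ideal ⇒ P_in = P_out, so I_p = P_out/V_p = 344.07/120 = 2.87 A.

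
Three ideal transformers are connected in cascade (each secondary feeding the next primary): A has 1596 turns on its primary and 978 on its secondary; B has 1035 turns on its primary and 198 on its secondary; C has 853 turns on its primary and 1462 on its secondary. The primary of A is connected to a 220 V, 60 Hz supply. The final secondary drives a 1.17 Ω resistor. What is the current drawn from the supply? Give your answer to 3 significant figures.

After A: V = 220.00 × 978/1596 = 134.81 V.
After B: V = 134.81 × 198/1035 = 25.790 V.
After C: V = 25.790 × 1462/853 = 44.203 V.
I_load = 44.203/1.17 = 37.780 A, so P_out = 44.203 × 37.780 = 1670.0 W.
All ideal ⇒ P_in = P_out, so I_supply = 1670.0/220 = 7.59 A.

I_supply ≈ 7.59 A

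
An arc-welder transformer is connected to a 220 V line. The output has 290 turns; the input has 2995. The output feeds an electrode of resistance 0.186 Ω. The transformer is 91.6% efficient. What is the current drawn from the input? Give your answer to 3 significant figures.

V_out = 220 × 290/2995 = 21.302 V.
I_out = V_out/R = 21.302/0.186 = 114.53 A.
P_out = V_out I_out = 21.302 × 114.53 = 2439.7 W.
P_in = P_out/η = 2439.7/0.916 = 2663.4 W.
I_in = P_in/V_in = 2663.4/220 = 12.1 A.

I_in ≈ 12.1 A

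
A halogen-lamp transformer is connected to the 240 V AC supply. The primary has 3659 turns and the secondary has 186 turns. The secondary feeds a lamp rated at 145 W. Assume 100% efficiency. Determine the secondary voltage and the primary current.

V_s = V_p × N_s/N_p = 240 × 186/3659 = 12.200 V.
I_s = P/V_s = 145/12.200 = 11.885 A.
I_p = I_s × N_s/N_p = 11.885 × 186/3659 = 0.604 A.

V_s ≈ 12.2 V, I_p ≈ 0.604 A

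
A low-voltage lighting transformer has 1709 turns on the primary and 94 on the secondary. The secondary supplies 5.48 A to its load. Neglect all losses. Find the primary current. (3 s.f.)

For an ideal transformer I_p/I_s = N_s/N_p, so I_p = 5.48 × 94/1709 = 0.301 A.

I_p ≈ 0.301 A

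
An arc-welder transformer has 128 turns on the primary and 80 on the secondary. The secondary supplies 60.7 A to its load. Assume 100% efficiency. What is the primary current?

For an ideal transformer I_p/I_s = N_s/N_p, so I_p = 60.7 × 80/128 = 37.9 A.

I_p ≈ 37.9 A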